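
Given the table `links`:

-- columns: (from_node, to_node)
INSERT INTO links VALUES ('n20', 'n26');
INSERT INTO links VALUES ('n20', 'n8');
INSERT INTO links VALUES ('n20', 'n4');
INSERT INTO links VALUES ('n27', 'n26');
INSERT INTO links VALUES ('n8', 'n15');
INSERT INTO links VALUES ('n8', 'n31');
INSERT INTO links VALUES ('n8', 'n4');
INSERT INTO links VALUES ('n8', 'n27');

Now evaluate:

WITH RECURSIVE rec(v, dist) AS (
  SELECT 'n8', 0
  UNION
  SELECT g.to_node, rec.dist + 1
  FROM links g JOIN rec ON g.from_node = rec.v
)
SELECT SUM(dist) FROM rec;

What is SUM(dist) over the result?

6

Base: (n8, dist=0).
Iteration 1: edges from {n8} -> (n15, dist=1), (n27, dist=1), (n31, dist=1), (n4, dist=1).
Iteration 2: edges from {n15,n27,n31,n4} -> (n26, dist=2).
Iteration 3: no outgoing edges from {n26}; recursion stops.
SUM(dist) = 0 + 1 + 1 + 1 + 1 + 2 = 6.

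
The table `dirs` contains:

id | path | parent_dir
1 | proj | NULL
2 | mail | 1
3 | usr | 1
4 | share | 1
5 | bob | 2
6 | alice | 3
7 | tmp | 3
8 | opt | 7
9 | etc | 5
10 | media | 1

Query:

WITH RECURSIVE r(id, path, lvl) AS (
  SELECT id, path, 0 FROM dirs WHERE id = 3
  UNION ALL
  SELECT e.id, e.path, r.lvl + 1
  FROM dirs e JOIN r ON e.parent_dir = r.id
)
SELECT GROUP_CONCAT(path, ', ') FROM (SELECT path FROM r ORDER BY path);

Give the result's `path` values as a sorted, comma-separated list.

alice, opt, tmp, usr

Base: id=3 (usr) at lvl 0.
Iteration 1: rows with parent_dir in {3} -> alice (id 6, lvl 1), tmp (id 7, lvl 1).
Iteration 2: rows with parent_dir in {6,7} -> opt (id 8, lvl 2).
Iteration 3: no rows with parent_dir in {8}; recursion stops.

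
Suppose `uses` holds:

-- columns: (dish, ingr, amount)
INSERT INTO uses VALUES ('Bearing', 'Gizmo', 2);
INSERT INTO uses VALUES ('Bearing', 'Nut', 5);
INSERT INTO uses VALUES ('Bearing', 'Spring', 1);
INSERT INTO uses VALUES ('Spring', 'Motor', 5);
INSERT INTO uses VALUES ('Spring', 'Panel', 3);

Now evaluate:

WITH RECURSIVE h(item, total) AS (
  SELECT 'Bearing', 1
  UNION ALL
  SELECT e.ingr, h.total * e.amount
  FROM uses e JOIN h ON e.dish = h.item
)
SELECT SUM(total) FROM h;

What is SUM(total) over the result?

Base: (Bearing, total=1).
Iteration 1: components of {Bearing} -> Gizmo = 1*2 = 2, Nut = 1*5 = 5, Spring = 1*1 = 1.
Iteration 2: components of {Gizmo,Nut,Spring} -> Motor = 1*5 = 5, Panel = 1*3 = 3.
Iteration 3: no further components; recursion stops.
SUM(total) = 1 + 2 + 5 + 1 + 5 + 3 = 17.

17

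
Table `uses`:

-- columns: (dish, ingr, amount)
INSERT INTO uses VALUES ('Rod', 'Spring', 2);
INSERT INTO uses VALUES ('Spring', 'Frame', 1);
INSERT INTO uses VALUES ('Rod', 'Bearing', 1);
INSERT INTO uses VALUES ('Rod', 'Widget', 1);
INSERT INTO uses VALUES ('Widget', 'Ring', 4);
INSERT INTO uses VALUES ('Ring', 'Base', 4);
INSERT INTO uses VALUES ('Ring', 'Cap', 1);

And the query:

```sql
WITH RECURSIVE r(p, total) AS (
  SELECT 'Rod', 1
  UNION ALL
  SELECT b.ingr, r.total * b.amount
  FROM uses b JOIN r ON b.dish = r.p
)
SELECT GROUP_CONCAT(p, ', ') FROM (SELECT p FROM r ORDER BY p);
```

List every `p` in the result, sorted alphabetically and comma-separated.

Base: (Rod, total=1).
Iteration 1: components of {Rod} -> Bearing = 1*1 = 1, Spring = 1*2 = 2, Widget = 1*1 = 1.
Iteration 2: components of {Bearing,Spring,Widget} -> Frame = 2*1 = 2, Ring = 1*4 = 4.
Iteration 3: components of {Frame,Ring} -> Base = 4*4 = 16, Cap = 4*1 = 4.
Iteration 4: no further components; recursion stops.

Base, Bearing, Cap, Frame, Ring, Rod, Spring, Widget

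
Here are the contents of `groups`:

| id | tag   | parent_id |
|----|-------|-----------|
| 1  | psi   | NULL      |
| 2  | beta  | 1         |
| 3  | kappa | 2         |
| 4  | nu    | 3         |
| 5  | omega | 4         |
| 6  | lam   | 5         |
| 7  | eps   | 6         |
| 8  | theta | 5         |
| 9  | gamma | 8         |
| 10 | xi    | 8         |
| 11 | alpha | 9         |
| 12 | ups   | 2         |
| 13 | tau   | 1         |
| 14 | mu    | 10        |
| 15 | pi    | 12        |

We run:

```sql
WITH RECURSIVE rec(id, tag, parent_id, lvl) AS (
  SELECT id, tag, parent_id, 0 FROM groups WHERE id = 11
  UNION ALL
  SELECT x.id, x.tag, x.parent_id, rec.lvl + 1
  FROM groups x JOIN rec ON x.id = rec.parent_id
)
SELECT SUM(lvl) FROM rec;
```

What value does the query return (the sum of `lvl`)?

28

Base: id=11 (alpha), parent_id=9, lvl 0.
Iteration 1: join on id=9 -> gamma (id 9, parent_id=8, lvl 1).
Iteration 2: join on id=8 -> theta (id 8, parent_id=5, lvl 2).
Iteration 3: join on id=5 -> omega (id 5, parent_id=4, lvl 3).
Iteration 4: join on id=4 -> nu (id 4, parent_id=3, lvl 4).
Iteration 5: join on id=3 -> kappa (id 3, parent_id=2, lvl 5).
Iteration 6: join on id=2 -> beta (id 2, parent_id=1, lvl 6).
Iteration 7: join on id=1 -> psi (id 1, parent_id=NULL, lvl 7).
Iteration 8: parent_id is NULL; no match; recursion stops.
SUM(lvl) = 0 + 1 + 2 + 3 + 4 + 5 + 6 + 7 = 28.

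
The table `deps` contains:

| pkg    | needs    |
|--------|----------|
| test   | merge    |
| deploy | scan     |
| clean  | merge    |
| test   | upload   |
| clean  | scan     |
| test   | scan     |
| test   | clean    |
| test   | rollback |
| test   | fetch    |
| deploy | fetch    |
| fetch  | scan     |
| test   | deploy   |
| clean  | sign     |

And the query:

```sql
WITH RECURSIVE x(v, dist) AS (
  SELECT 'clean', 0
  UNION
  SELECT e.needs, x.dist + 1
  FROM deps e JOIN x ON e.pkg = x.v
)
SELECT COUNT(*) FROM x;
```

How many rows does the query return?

Base: (clean, dist=0).
Iteration 1: edges from {clean} -> (merge, dist=1), (scan, dist=1), (sign, dist=1).
Iteration 2: no outgoing edges from {merge,scan,sign}; recursion stops.
Total rows emitted: 4.

4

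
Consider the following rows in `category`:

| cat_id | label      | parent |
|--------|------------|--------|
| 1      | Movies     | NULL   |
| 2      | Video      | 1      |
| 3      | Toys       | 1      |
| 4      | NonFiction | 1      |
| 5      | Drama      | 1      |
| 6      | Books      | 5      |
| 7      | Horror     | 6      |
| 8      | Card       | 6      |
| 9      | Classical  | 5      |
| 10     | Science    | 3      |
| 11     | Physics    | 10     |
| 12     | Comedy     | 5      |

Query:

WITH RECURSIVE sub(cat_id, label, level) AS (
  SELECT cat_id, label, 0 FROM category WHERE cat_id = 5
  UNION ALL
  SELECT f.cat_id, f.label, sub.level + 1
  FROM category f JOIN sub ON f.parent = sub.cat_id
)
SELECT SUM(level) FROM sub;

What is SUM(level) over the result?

Base: cat_id=5 (Drama) at level 0.
Iteration 1: rows with parent in {5} -> Books (id 6, level 1), Classical (id 9, level 1), Comedy (id 12, level 1).
Iteration 2: rows with parent in {6,9,12} -> Horror (id 7, level 2), Card (id 8, level 2).
Iteration 3: no rows with parent in {7,8}; recursion stops.
SUM(level) = 0 + 1 + 1 + 1 + 2 + 2 = 7.

7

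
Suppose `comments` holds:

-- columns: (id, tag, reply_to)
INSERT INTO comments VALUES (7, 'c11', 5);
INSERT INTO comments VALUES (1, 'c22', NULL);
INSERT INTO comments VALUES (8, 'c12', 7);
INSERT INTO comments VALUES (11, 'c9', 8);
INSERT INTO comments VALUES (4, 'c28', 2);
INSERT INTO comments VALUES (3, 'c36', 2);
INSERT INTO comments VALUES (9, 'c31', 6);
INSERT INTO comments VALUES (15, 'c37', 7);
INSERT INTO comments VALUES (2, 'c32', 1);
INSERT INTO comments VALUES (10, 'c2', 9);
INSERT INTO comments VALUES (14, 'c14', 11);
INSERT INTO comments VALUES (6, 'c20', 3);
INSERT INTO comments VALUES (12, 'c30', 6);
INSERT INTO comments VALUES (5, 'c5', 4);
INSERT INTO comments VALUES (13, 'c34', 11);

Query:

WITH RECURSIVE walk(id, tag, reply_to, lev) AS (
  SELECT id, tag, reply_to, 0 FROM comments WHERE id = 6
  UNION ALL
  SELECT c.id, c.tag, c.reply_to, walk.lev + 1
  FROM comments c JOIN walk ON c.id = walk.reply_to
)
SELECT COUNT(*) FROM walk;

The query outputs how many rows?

4

Base: id=6 (c20), reply_to=3, lev 0.
Iteration 1: join on id=3 -> c36 (id 3, reply_to=2, lev 1).
Iteration 2: join on id=2 -> c32 (id 2, reply_to=1, lev 2).
Iteration 3: join on id=1 -> c22 (id 1, reply_to=NULL, lev 3).
Iteration 4: reply_to is NULL; no match; recursion stops.
Total rows emitted: 4.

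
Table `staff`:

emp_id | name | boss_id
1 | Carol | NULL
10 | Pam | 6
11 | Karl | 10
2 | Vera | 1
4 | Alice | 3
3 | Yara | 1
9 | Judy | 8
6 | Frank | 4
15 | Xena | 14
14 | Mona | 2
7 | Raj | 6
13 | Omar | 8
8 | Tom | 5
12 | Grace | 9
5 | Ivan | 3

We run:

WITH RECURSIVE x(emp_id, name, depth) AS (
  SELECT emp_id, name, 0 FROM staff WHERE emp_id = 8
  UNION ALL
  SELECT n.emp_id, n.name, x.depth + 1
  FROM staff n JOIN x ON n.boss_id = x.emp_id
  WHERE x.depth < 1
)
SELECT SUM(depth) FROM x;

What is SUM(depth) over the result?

Base: emp_id=8 (Tom) at depth 0.
Iteration 1: rows with boss_id in {8} -> Judy (id 9, depth 1), Omar (id 13, depth 1).
Iteration 2: depth < 1 fails for all current rows; recursion stops.
SUM(depth) = 0 + 1 + 1 = 2.

2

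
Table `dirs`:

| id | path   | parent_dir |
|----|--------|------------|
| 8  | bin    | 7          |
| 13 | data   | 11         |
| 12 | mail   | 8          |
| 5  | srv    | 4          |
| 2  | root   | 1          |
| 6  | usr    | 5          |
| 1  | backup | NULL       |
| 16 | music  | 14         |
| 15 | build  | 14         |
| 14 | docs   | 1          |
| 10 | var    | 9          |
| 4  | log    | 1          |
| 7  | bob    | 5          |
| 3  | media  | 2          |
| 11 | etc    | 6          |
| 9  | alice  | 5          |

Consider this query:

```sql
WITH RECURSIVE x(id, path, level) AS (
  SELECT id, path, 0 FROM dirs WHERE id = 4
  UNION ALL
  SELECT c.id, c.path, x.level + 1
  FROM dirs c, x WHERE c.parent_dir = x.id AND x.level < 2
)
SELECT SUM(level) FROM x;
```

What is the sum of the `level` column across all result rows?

Base: id=4 (log) at level 0.
Iteration 1: rows with parent_dir in {4} -> srv (id 5, level 1).
Iteration 2: rows with parent_dir in {5} -> usr (id 6, level 2), bob (id 7, level 2), alice (id 9, level 2).
Iteration 3: level < 2 fails for all current rows; recursion stops.
SUM(level) = 0 + 1 + 2 + 2 + 2 = 7.

7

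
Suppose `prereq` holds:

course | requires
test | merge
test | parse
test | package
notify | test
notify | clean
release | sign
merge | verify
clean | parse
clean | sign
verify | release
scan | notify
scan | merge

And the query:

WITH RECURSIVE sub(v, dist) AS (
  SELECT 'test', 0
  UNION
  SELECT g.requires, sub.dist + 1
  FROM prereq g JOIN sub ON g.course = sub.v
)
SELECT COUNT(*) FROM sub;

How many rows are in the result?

7

Base: (test, dist=0).
Iteration 1: edges from {test} -> (merge, dist=1), (package, dist=1), (parse, dist=1).
Iteration 2: edges from {merge,package,parse} -> (verify, dist=2).
Iteration 3: edges from {verify} -> (release, dist=3).
Iteration 4: edges from {release} -> (sign, dist=4).
Iteration 5: no outgoing edges from {sign}; recursion stops.
Total rows emitted: 7.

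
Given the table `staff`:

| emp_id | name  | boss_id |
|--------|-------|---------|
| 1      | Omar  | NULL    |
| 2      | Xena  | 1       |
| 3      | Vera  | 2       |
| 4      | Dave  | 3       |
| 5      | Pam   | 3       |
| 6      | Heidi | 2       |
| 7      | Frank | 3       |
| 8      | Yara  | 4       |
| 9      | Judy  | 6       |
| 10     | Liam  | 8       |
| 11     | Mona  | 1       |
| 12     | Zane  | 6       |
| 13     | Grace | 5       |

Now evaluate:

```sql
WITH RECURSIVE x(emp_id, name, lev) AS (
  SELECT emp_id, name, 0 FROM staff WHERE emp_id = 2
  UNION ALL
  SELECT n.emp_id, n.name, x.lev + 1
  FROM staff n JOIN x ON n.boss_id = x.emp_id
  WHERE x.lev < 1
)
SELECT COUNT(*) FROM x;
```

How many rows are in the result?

Base: emp_id=2 (Xena) at lev 0.
Iteration 1: rows with boss_id in {2} -> Vera (id 3, lev 1), Heidi (id 6, lev 1).
Iteration 2: lev < 1 fails for all current rows; recursion stops.
Total rows emitted: 3.

3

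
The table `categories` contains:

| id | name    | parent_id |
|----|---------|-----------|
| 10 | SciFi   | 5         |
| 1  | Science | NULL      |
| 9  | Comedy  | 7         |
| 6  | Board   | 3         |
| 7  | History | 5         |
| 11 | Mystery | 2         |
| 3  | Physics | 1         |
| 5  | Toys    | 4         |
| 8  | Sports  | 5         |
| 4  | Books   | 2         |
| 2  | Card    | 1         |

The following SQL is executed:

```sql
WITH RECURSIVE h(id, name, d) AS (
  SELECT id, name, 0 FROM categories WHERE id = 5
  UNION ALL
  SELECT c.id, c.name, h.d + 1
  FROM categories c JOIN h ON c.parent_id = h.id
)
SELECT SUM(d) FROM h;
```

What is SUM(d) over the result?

Base: id=5 (Toys) at d 0.
Iteration 1: rows with parent_id in {5} -> History (id 7, d 1), Sports (id 8, d 1), SciFi (id 10, d 1).
Iteration 2: rows with parent_id in {7,8,10} -> Comedy (id 9, d 2).
Iteration 3: no rows with parent_id in {9}; recursion stops.
SUM(d) = 0 + 1 + 1 + 1 + 2 = 5.

5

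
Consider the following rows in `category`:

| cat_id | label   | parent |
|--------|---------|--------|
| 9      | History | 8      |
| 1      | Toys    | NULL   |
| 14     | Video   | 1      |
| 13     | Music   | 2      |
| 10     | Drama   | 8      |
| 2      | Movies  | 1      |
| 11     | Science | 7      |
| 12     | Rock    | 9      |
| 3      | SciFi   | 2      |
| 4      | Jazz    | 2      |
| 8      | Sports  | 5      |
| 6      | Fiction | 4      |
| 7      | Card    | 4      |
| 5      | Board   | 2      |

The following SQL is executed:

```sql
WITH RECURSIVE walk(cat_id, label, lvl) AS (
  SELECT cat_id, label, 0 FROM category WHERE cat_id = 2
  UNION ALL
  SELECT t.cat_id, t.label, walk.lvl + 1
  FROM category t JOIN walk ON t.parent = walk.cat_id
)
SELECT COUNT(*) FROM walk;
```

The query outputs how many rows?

Base: cat_id=2 (Movies) at lvl 0.
Iteration 1: rows with parent in {2} -> SciFi (id 3, lvl 1), Jazz (id 4, lvl 1), Board (id 5, lvl 1), Music (id 13, lvl 1).
Iteration 2: rows with parent in {3,4,5,13} -> Fiction (id 6, lvl 2), Card (id 7, lvl 2), Sports (id 8, lvl 2).
Iteration 3: rows with parent in {6,7,8} -> History (id 9, lvl 3), Drama (id 10, lvl 3), Science (id 11, lvl 3).
Iteration 4: rows with parent in {9,10,11} -> Rock (id 12, lvl 4).
Iteration 5: no rows with parent in {12}; recursion stops.
Total rows emitted: 12.

12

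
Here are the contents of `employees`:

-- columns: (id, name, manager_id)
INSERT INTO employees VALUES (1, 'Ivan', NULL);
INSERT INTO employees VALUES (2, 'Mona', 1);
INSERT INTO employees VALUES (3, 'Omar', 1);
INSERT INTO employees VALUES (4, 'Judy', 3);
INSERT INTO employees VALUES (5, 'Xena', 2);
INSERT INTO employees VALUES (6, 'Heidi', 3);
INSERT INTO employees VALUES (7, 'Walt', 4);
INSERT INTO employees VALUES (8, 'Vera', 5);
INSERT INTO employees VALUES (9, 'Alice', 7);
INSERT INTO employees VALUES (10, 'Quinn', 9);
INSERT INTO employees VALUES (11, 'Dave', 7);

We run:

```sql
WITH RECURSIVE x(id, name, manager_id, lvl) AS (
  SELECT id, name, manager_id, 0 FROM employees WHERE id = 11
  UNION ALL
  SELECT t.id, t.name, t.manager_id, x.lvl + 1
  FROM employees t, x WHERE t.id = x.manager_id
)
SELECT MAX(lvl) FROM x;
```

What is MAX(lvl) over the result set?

Base: id=11 (Dave), manager_id=7, lvl 0.
Iteration 1: join on id=7 -> Walt (id 7, manager_id=4, lvl 1).
Iteration 2: join on id=4 -> Judy (id 4, manager_id=3, lvl 2).
Iteration 3: join on id=3 -> Omar (id 3, manager_id=1, lvl 3).
Iteration 4: join on id=1 -> Ivan (id 1, manager_id=NULL, lvl 4).
Iteration 5: manager_id is NULL; no match; recursion stops.
lvl values: 0, 1, 2, 3, 4; the maximum is 4.

4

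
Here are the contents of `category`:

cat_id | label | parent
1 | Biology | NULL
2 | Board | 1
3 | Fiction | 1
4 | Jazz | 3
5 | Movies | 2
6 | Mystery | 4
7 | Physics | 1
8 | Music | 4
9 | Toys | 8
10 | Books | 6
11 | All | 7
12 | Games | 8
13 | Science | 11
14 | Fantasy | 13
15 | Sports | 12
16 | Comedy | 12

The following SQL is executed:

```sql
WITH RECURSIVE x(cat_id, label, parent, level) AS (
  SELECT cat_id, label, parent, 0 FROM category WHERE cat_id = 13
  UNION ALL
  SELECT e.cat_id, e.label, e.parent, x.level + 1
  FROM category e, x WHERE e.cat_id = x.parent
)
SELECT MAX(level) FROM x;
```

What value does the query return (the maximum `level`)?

Base: cat_id=13 (Science), parent=11, level 0.
Iteration 1: join on cat_id=11 -> All (id 11, parent=7, level 1).
Iteration 2: join on cat_id=7 -> Physics (id 7, parent=1, level 2).
Iteration 3: join on cat_id=1 -> Biology (id 1, parent=NULL, level 3).
Iteration 4: parent is NULL; no match; recursion stops.
level values: 0, 1, 2, 3; the maximum is 3.

3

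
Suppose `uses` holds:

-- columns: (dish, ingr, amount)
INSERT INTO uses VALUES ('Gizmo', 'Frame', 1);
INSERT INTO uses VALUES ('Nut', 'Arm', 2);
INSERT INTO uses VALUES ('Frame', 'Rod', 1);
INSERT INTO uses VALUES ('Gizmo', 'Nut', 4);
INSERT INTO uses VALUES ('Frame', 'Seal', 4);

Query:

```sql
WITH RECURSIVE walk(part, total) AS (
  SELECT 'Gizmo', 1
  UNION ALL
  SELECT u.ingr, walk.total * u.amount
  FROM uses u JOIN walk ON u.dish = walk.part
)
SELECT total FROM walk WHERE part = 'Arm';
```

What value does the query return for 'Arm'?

8

Base: (Gizmo, total=1).
Iteration 1: components of {Gizmo} -> Frame = 1*1 = 1, Nut = 1*4 = 4.
Iteration 2: components of {Frame,Nut} -> Arm = 4*2 = 8, Rod = 1*1 = 1, Seal = 1*4 = 4.
Iteration 3: no further components; recursion stops.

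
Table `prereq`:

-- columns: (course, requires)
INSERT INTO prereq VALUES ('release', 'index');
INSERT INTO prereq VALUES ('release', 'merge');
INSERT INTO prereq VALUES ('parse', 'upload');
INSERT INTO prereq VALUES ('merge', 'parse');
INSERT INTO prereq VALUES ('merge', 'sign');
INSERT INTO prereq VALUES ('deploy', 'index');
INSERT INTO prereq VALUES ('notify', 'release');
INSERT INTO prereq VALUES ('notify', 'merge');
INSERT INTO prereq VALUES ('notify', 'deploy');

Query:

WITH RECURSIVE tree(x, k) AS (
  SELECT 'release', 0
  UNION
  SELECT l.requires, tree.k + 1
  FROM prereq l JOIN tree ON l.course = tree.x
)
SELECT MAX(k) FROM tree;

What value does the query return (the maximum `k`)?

Base: (release, k=0).
Iteration 1: edges from {release} -> (index, k=1), (merge, k=1).
Iteration 2: edges from {index,merge} -> (parse, k=2), (sign, k=2).
Iteration 3: edges from {parse,sign} -> (upload, k=3).
Iteration 4: no outgoing edges from {upload}; recursion stops.
k values: 0, 1, 1, 2, 2, 3; the maximum is 3.

3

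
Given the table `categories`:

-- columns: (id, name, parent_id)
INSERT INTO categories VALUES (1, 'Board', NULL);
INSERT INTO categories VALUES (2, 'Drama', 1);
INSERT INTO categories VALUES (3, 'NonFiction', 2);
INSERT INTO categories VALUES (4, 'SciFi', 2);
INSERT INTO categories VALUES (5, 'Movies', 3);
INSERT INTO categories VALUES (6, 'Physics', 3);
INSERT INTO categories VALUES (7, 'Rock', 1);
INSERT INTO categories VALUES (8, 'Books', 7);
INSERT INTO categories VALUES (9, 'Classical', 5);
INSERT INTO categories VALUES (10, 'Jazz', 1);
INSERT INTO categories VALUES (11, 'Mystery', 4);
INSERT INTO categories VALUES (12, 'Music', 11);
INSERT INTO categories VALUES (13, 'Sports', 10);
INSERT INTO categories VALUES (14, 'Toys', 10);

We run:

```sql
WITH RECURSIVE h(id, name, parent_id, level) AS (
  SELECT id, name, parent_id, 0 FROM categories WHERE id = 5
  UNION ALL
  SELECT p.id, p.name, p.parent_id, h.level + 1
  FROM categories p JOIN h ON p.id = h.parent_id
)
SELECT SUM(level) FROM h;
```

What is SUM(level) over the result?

6

Base: id=5 (Movies), parent_id=3, level 0.
Iteration 1: join on id=3 -> NonFiction (id 3, parent_id=2, level 1).
Iteration 2: join on id=2 -> Drama (id 2, parent_id=1, level 2).
Iteration 3: join on id=1 -> Board (id 1, parent_id=NULL, level 3).
Iteration 4: parent_id is NULL; no match; recursion stops.
SUM(level) = 0 + 1 + 2 + 3 = 6.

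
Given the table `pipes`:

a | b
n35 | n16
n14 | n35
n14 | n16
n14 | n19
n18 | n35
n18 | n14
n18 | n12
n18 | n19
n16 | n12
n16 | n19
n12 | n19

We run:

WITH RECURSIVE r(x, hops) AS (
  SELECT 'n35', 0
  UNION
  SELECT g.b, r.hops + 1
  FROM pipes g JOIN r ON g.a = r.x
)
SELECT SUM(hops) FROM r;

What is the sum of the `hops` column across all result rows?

8

Base: (n35, hops=0).
Iteration 1: edges from {n35} -> (n16, hops=1).
Iteration 2: edges from {n16} -> (n12, hops=2), (n19, hops=2).
Iteration 3: edges from {n12,n19} -> (n19, hops=3).
Iteration 4: no outgoing edges from {n19}; recursion stops.
SUM(hops) = 0 + 1 + 2 + 2 + 3 = 8.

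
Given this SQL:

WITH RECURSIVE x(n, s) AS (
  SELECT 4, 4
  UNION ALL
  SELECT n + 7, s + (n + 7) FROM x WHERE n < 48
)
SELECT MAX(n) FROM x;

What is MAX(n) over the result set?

Base: n=4, s=4.
Iteration 1: 4 < 48 holds -> n = 4 + 7 = 11, s = 4 + 11 = 15.
Iteration 2: 11 < 48 holds -> n = 11 + 7 = 18, s = 15 + 18 = 33.
Iteration 3: 18 < 48 holds -> n = 18 + 7 = 25, s = 33 + 25 = 58.
Iteration 4: 25 < 48 holds -> n = 25 + 7 = 32, s = 58 + 32 = 90.
Iteration 5: 32 < 48 holds -> n = 32 + 7 = 39, s = 90 + 39 = 129.
Iteration 6: 39 < 48 holds -> n = 39 + 7 = 46, s = 129 + 46 = 175.
Iteration 7: 46 < 48 holds -> n = 46 + 7 = 53, s = 175 + 53 = 228.
Iteration 8: 53 < 48 fails; recursion stops.
n values: 4, 11, 18, 25, 32, 39, 46, 53; the maximum is 53.

53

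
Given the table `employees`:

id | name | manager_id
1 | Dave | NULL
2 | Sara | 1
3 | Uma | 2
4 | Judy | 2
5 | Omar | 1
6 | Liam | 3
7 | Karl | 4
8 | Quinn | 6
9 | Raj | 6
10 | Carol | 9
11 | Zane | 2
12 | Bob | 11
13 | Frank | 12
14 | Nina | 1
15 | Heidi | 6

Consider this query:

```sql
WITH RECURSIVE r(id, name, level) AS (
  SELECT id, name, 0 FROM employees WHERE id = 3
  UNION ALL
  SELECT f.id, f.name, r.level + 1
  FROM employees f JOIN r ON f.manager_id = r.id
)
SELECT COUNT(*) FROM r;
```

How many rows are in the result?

6

Base: id=3 (Uma) at level 0.
Iteration 1: rows with manager_id in {3} -> Liam (id 6, level 1).
Iteration 2: rows with manager_id in {6} -> Quinn (id 8, level 2), Raj (id 9, level 2), Heidi (id 15, level 2).
Iteration 3: rows with manager_id in {8,9,15} -> Carol (id 10, level 3).
Iteration 4: no rows with manager_id in {10}; recursion stops.
Total rows emitted: 6.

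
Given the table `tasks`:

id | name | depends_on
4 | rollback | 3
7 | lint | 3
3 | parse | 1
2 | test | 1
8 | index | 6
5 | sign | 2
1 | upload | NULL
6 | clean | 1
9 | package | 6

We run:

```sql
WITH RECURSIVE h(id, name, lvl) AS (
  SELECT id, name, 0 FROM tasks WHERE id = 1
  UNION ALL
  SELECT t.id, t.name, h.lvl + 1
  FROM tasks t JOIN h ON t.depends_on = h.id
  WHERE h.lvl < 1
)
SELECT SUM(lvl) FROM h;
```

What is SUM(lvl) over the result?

Base: id=1 (upload) at lvl 0.
Iteration 1: rows with depends_on in {1} -> test (id 2, lvl 1), parse (id 3, lvl 1), clean (id 6, lvl 1).
Iteration 2: lvl < 1 fails for all current rows; recursion stops.
SUM(lvl) = 0 + 1 + 1 + 1 = 3.

3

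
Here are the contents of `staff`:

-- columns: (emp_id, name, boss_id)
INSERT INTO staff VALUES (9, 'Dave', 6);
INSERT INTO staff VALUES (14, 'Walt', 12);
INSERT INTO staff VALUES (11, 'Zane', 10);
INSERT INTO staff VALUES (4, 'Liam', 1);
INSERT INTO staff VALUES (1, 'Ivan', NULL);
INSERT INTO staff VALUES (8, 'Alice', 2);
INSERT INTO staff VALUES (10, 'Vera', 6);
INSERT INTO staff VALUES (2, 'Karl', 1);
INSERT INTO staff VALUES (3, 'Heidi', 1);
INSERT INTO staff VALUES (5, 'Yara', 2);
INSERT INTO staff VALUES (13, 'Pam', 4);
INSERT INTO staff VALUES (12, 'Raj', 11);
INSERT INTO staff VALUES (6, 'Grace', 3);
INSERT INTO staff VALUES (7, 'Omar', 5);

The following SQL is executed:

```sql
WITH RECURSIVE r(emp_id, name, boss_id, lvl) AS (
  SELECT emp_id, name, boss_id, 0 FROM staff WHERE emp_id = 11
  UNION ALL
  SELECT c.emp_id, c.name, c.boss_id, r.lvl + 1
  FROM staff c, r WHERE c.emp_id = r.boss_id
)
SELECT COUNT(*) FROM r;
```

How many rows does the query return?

Base: emp_id=11 (Zane), boss_id=10, lvl 0.
Iteration 1: join on emp_id=10 -> Vera (id 10, boss_id=6, lvl 1).
Iteration 2: join on emp_id=6 -> Grace (id 6, boss_id=3, lvl 2).
Iteration 3: join on emp_id=3 -> Heidi (id 3, boss_id=1, lvl 3).
Iteration 4: join on emp_id=1 -> Ivan (id 1, boss_id=NULL, lvl 4).
Iteration 5: boss_id is NULL; no match; recursion stops.
Total rows emitted: 5.

5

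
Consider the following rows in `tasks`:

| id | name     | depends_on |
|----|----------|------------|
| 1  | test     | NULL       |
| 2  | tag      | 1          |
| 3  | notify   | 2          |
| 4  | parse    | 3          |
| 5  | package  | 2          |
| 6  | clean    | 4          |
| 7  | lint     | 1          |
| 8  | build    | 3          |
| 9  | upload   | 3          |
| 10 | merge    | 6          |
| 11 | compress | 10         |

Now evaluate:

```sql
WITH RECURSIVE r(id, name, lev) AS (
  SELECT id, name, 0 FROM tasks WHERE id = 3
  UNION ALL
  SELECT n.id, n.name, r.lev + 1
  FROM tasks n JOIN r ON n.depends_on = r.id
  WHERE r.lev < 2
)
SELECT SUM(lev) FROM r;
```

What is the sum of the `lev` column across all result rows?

5

Base: id=3 (notify) at lev 0.
Iteration 1: rows with depends_on in {3} -> parse (id 4, lev 1), build (id 8, lev 1), upload (id 9, lev 1).
Iteration 2: rows with depends_on in {4,8,9} -> clean (id 6, lev 2).
Iteration 3: lev < 2 fails for all current rows; recursion stops.
SUM(lev) = 0 + 1 + 1 + 1 + 2 = 5.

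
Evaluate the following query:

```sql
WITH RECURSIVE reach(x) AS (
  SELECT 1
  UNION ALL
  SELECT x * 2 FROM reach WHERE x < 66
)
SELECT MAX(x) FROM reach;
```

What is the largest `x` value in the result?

128

Base: x=1.
Iteration 1: 1 < 66 holds -> x = 1 * 2 = 2.
Iteration 2: 2 < 66 holds -> x = 2 * 2 = 4.
Iteration 3: 4 < 66 holds -> x = 4 * 2 = 8.
Iteration 4: 8 < 66 holds -> x = 8 * 2 = 16.
Iteration 5: 16 < 66 holds -> x = 16 * 2 = 32.
Iteration 6: 32 < 66 holds -> x = 32 * 2 = 64.
Iteration 7: 64 < 66 holds -> x = 64 * 2 = 128.
Iteration 8: 128 < 66 fails; recursion stops.
x values: 1, 2, 4, 8, 16, 32, 64, 128; the maximum is 128.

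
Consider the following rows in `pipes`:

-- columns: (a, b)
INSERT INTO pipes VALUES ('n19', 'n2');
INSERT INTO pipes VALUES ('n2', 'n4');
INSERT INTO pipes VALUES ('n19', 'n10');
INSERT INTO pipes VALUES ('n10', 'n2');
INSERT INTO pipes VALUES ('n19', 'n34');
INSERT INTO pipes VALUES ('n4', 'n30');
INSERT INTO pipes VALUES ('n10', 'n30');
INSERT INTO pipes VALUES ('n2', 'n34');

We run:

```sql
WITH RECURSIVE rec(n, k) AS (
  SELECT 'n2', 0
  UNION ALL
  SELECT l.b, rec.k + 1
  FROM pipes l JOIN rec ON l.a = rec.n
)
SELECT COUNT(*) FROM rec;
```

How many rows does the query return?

4

Base: (n2, k=0).
Iteration 1: edges from {n2} -> (n34, k=1), (n4, k=1).
Iteration 2: edges from {n34,n4} -> (n30, k=2).
Iteration 3: no outgoing edges from {n30}; recursion stops.
Total rows emitted: 4.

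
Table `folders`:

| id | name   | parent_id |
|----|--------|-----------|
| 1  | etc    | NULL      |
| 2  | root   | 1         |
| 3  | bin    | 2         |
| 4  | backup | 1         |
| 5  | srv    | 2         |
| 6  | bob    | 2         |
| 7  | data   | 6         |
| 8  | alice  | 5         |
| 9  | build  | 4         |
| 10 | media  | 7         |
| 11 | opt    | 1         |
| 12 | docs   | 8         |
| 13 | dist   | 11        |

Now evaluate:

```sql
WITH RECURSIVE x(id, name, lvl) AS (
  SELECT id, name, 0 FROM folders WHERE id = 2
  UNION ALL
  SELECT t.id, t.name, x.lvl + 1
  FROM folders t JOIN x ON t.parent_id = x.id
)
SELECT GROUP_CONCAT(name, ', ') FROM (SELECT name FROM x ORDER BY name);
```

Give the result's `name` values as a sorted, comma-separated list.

alice, bin, bob, data, docs, media, root, srv

Base: id=2 (root) at lvl 0.
Iteration 1: rows with parent_id in {2} -> bin (id 3, lvl 1), srv (id 5, lvl 1), bob (id 6, lvl 1).
Iteration 2: rows with parent_id in {3,5,6} -> data (id 7, lvl 2), alice (id 8, lvl 2).
Iteration 3: rows with parent_id in {7,8} -> media (id 10, lvl 3), docs (id 12, lvl 3).
Iteration 4: no rows with parent_id in {10,12}; recursion stops.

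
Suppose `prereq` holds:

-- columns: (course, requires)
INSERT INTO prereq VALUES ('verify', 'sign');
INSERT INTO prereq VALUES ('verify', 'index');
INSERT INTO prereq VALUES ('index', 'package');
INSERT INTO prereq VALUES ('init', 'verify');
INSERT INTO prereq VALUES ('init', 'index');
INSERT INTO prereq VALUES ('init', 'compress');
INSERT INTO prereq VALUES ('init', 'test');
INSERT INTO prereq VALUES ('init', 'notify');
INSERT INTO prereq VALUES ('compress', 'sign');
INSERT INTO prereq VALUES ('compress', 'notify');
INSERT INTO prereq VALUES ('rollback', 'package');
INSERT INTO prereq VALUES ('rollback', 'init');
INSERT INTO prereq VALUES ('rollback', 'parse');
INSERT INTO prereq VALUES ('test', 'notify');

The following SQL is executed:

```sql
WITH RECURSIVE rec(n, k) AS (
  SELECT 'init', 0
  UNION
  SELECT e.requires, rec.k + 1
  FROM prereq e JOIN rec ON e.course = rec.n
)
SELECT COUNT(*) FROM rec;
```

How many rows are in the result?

Base: (init, k=0).
Iteration 1: edges from {init} -> (compress, k=1), (index, k=1), (notify, k=1), (test, k=1), (verify, k=1).
Iteration 2: edges from {compress,index,notify,test,verify} -> (index, k=2), (notify, k=2), (package, k=2), (sign, k=2). [UNION drops 2 duplicate row(s)]
Iteration 3: edges from {index,notify,package,sign} -> (package, k=3).
Iteration 4: no outgoing edges from {package}; recursion stops.
Total rows emitted: 11.

11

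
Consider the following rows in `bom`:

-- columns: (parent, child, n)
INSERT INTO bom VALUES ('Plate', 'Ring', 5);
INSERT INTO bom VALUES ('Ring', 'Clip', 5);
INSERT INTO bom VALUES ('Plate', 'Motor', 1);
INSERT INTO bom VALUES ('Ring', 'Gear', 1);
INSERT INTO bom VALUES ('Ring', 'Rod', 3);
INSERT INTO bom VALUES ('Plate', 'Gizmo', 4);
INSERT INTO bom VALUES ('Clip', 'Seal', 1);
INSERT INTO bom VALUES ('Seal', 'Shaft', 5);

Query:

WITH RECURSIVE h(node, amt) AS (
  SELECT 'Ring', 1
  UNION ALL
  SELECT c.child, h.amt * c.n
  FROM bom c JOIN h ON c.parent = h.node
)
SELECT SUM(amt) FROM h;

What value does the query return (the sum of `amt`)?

Base: (Ring, amt=1).
Iteration 1: components of {Ring} -> Clip = 1*5 = 5, Gear = 1*1 = 1, Rod = 1*3 = 3.
Iteration 2: components of {Clip,Gear,Rod} -> Seal = 5*1 = 5.
Iteration 3: components of {Seal} -> Shaft = 5*5 = 25.
Iteration 4: no further components; recursion stops.
SUM(amt) = 1 + 5 + 1 + 3 + 5 + 25 = 40.

40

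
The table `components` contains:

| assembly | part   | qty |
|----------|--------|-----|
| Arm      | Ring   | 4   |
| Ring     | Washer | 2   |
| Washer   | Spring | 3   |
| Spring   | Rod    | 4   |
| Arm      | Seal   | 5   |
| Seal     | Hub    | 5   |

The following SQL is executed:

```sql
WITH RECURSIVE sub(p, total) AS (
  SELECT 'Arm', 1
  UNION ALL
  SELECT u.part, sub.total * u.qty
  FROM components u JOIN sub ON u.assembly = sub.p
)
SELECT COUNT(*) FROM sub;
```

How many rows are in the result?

7

Base: (Arm, total=1).
Iteration 1: components of {Arm} -> Ring = 1*4 = 4, Seal = 1*5 = 5.
Iteration 2: components of {Ring,Seal} -> Hub = 5*5 = 25, Washer = 4*2 = 8.
Iteration 3: components of {Hub,Washer} -> Spring = 8*3 = 24.
Iteration 4: components of {Spring} -> Rod = 24*4 = 96.
Iteration 5: no further components; recursion stops.
Total rows emitted: 7.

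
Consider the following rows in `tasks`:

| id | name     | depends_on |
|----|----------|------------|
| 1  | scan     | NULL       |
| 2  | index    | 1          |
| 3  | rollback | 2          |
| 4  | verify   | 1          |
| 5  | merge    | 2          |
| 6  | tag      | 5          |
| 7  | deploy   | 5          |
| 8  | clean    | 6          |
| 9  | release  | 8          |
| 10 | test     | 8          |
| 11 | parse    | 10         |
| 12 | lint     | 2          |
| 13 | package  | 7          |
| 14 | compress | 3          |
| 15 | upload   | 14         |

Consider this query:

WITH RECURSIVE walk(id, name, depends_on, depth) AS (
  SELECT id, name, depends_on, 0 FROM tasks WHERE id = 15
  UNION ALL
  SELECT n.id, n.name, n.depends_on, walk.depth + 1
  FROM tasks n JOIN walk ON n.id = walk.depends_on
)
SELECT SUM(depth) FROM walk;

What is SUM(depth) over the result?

Base: id=15 (upload), depends_on=14, depth 0.
Iteration 1: join on id=14 -> compress (id 14, depends_on=3, depth 1).
Iteration 2: join on id=3 -> rollback (id 3, depends_on=2, depth 2).
Iteration 3: join on id=2 -> index (id 2, depends_on=1, depth 3).
Iteration 4: join on id=1 -> scan (id 1, depends_on=NULL, depth 4).
Iteration 5: depends_on is NULL; no match; recursion stops.
SUM(depth) = 0 + 1 + 2 + 3 + 4 = 10.

10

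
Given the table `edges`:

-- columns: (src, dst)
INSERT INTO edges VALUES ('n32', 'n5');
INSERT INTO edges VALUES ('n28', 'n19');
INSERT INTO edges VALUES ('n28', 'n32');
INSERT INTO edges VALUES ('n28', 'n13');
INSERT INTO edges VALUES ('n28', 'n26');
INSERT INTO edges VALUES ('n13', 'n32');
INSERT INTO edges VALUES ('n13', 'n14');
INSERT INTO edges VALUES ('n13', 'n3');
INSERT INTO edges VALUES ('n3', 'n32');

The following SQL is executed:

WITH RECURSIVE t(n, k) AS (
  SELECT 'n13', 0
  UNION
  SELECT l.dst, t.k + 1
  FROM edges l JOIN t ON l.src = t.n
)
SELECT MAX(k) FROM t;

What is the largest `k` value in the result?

3

Base: (n13, k=0).
Iteration 1: edges from {n13} -> (n14, k=1), (n3, k=1), (n32, k=1).
Iteration 2: edges from {n14,n3,n32} -> (n32, k=2), (n5, k=2).
Iteration 3: edges from {n32,n5} -> (n5, k=3).
Iteration 4: no outgoing edges from {n5}; recursion stops.
k values: 0, 1, 1, 1, 2, 2, 3; the maximum is 3.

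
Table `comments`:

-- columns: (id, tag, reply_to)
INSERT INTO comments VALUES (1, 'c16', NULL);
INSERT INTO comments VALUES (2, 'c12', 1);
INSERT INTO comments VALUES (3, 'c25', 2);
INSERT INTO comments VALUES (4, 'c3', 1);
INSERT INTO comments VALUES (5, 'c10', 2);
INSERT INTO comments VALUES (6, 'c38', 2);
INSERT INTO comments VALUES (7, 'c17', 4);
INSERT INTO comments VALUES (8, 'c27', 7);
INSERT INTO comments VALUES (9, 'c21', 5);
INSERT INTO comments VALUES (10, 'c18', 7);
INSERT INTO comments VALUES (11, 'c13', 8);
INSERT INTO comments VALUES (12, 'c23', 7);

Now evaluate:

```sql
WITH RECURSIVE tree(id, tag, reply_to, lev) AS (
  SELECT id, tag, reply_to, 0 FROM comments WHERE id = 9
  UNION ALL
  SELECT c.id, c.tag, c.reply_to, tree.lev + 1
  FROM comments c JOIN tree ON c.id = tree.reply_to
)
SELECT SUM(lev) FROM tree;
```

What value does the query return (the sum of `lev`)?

6

Base: id=9 (c21), reply_to=5, lev 0.
Iteration 1: join on id=5 -> c10 (id 5, reply_to=2, lev 1).
Iteration 2: join on id=2 -> c12 (id 2, reply_to=1, lev 2).
Iteration 3: join on id=1 -> c16 (id 1, reply_to=NULL, lev 3).
Iteration 4: reply_to is NULL; no match; recursion stops.
SUM(lev) = 0 + 1 + 2 + 3 = 6.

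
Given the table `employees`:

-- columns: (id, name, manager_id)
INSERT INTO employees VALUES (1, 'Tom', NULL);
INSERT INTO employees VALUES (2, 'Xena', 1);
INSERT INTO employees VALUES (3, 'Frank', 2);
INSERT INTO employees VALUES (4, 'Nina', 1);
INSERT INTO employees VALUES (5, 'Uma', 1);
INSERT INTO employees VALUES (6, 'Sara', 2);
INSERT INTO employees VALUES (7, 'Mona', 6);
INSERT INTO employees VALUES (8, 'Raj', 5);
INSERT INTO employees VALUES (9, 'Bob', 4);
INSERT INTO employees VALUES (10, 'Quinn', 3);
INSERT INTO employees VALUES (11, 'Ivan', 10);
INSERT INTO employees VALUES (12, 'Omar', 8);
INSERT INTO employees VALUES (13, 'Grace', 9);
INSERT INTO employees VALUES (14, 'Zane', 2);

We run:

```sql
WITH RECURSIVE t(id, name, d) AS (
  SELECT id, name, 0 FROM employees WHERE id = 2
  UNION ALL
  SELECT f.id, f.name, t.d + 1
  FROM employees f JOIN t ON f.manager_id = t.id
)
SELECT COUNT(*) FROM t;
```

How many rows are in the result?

Base: id=2 (Xena) at d 0.
Iteration 1: rows with manager_id in {2} -> Frank (id 3, d 1), Sara (id 6, d 1), Zane (id 14, d 1).
Iteration 2: rows with manager_id in {3,6,14} -> Mona (id 7, d 2), Quinn (id 10, d 2).
Iteration 3: rows with manager_id in {7,10} -> Ivan (id 11, d 3).
Iteration 4: no rows with manager_id in {11}; recursion stops.
Total rows emitted: 7.

7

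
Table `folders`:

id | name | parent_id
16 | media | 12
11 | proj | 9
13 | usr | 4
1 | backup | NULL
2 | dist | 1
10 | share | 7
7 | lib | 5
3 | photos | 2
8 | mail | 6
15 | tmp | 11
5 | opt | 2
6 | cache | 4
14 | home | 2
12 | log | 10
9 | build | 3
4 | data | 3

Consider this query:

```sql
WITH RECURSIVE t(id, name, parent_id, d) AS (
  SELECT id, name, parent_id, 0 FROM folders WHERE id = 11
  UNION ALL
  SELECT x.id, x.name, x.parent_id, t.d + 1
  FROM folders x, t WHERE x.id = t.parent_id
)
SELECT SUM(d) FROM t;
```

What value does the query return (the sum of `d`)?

10

Base: id=11 (proj), parent_id=9, d 0.
Iteration 1: join on id=9 -> build (id 9, parent_id=3, d 1).
Iteration 2: join on id=3 -> photos (id 3, parent_id=2, d 2).
Iteration 3: join on id=2 -> dist (id 2, parent_id=1, d 3).
Iteration 4: join on id=1 -> backup (id 1, parent_id=NULL, d 4).
Iteration 5: parent_id is NULL; no match; recursion stops.
SUM(d) = 0 + 1 + 2 + 3 + 4 = 10.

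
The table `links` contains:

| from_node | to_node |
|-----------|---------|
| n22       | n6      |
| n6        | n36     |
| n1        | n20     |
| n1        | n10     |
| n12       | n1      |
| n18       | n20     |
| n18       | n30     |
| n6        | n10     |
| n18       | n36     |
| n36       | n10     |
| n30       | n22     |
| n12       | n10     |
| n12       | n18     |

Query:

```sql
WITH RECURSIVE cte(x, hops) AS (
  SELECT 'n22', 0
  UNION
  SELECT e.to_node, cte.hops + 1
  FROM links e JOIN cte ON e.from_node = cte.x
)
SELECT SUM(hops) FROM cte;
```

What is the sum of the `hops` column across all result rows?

8

Base: (n22, hops=0).
Iteration 1: edges from {n22} -> (n6, hops=1).
Iteration 2: edges from {n6} -> (n10, hops=2), (n36, hops=2).
Iteration 3: edges from {n10,n36} -> (n10, hops=3).
Iteration 4: no outgoing edges from {n10}; recursion stops.
SUM(hops) = 0 + 1 + 2 + 2 + 3 = 8.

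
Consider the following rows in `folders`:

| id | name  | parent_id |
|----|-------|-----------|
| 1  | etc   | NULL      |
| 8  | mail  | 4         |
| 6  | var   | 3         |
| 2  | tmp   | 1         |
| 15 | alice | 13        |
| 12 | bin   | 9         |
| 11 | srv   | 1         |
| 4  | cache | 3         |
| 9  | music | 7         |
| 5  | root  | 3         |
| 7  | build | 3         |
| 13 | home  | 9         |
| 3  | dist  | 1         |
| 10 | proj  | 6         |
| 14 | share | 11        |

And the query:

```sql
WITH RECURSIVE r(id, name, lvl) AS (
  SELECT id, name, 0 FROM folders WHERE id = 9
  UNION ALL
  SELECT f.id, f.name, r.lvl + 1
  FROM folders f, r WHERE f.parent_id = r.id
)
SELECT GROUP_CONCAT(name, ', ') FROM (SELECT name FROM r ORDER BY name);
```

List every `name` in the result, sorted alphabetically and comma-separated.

alice, bin, home, music

Base: id=9 (music) at lvl 0.
Iteration 1: rows with parent_id in {9} -> bin (id 12, lvl 1), home (id 13, lvl 1).
Iteration 2: rows with parent_id in {12,13} -> alice (id 15, lvl 2).
Iteration 3: no rows with parent_id in {15}; recursion stops.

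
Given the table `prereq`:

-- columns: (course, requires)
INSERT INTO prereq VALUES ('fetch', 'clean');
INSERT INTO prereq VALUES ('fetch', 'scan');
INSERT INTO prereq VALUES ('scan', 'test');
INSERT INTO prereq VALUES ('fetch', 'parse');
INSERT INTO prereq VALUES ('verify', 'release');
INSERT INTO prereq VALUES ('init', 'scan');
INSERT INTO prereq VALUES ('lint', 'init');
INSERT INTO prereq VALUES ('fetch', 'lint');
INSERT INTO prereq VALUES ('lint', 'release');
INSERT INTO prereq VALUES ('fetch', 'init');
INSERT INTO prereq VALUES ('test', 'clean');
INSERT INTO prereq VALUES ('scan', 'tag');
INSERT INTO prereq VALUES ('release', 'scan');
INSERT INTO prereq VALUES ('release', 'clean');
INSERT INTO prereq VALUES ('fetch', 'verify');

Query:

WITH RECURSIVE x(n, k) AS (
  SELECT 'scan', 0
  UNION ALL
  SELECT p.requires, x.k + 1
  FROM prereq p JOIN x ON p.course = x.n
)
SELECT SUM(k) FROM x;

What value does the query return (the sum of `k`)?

4

Base: (scan, k=0).
Iteration 1: edges from {scan} -> (tag, k=1), (test, k=1).
Iteration 2: edges from {tag,test} -> (clean, k=2).
Iteration 3: no outgoing edges from {clean}; recursion stops.
SUM(k) = 0 + 1 + 1 + 2 = 4.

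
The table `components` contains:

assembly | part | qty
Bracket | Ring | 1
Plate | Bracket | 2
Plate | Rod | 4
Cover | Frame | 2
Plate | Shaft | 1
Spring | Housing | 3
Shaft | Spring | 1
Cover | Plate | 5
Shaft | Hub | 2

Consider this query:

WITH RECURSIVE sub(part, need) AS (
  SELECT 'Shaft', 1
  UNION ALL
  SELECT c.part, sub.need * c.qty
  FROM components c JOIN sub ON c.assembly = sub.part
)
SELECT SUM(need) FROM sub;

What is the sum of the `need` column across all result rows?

7

Base: (Shaft, need=1).
Iteration 1: components of {Shaft} -> Hub = 1*2 = 2, Spring = 1*1 = 1.
Iteration 2: components of {Hub,Spring} -> Housing = 1*3 = 3.
Iteration 3: no further components; recursion stops.
SUM(need) = 1 + 1 + 2 + 3 = 7.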